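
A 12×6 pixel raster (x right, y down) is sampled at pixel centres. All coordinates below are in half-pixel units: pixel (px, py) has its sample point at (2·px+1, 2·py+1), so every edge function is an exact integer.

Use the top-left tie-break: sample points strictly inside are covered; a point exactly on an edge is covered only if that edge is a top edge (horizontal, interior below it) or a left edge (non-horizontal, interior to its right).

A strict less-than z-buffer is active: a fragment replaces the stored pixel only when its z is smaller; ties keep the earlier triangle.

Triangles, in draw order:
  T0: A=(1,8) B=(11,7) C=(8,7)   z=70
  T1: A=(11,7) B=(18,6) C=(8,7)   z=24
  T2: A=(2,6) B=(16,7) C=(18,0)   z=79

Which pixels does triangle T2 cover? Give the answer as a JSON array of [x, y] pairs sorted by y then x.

T0:
  2·area = 3  (B↔C swapped to make it positive)
  edge (1, 8)→(8, 7): d=(7,-1) top-left  bias=+0
  edge (8, 7)→(11, 7): d=(3,0) top-left  bias=+0
  edge (11, 7)→(1, 8): d=(-10,1) right/bottom  bias=-1
    (0,3)@(1, 7): e=[-7,0,10] → ·  [on edge]
    (1,3)@(3, 7): e=[-5,0,8] → ·  [on edge]
    (2,3)@(5, 7): e=[-3,0,6] → ·  [on edge]
    (3,3)@(7, 7): e=[-1,0,4] → ·  [on edge]
    (4,3)@(9, 7): e=[1,0,2] → #  [on edge]
    (5,3)@(11, 7): e=[3,0,0] → ·  [on edge]
    (6,3)@(13, 7): e=[5,0,-2] → ·  [on edge]
    (7,3)@(15, 7): e=[7,0,-4] → ·  [on edge]
    (8,3)@(17, 7): e=[9,0,-6] → ·  [on edge]
    (9,3)@(19, 7): e=[11,0,-8] → ·  [on edge]
    (10,3)@(21, 7): e=[13,0,-10] → ·  [on edge]
    (11,3)@(23, 7): e=[15,0,-12] → ·  [on edge]
  covered (1 px):
    · · · · · · · · · · · ·
    · · · · · · · · · · · ·
    · · · · · · · · · · · ·
    · · · · # · · · · · · ·
    · · · · · · · · · · · ·
    · · · · · · · · · · · ·
T1:
  2·area = 3  (B↔C swapped to make it positive)
  edge (11, 7)→(8, 7): d=(-3,0) right/bottom  bias=-1
  edge (8, 7)→(18, 6): d=(10,-1) top-left  bias=+0
  edge (18, 6)→(11, 7): d=(-7,1) right/bottom  bias=-1
    (0,3)@(1, 7): e=[0,-7,10] → ·  [on edge]
    (1,3)@(3, 7): e=[0,-5,8] → ·  [on edge]
    (2,3)@(5, 7): e=[0,-3,6] → ·  [on edge]
    (3,3)@(7, 7): e=[0,-1,4] → ·  [on edge]
    (4,3)@(9, 7): e=[0,1,2] → ·  [on edge]
    (5,3)@(11, 7): e=[0,3,0] → ·  [on edge]
    (6,3)@(13, 7): e=[0,5,-2] → ·  [on edge]
    (7,3)@(15, 7): e=[0,7,-4] → ·  [on edge]
    (8,3)@(17, 7): e=[0,9,-6] → ·  [on edge]
    (9,3)@(19, 7): e=[0,11,-8] → ·  [on edge]
    (10,3)@(21, 7): e=[0,13,-10] → ·  [on edge]
    (11,3)@(23, 7): e=[0,15,-12] → ·  [on edge]
  covered (0 px):
    · · · · · · · · · · · ·
    · · · · · · · · · · · ·
    · · · · · · · · · · · ·
    · · · · · · · · · · · ·
    · · · · · · · · · · · ·
    · · · · · · · · · · · ·
T2:
  2·area = 100  (B↔C swapped to make it positive)
  edge (2, 6)→(18, 0): d=(16,-6) top-left  bias=+0
  edge (18, 0)→(16, 7): d=(-2,7) right/bottom  bias=-1
  edge (16, 7)→(2, 6): d=(-14,-1) top-left  bias=+0
    (8,0)@(17, 1): e=[10,5,85] → #
    (9,0)@(19, 1): e=[22,-9,87] → ·
    (5,1)@(11, 3): e=[6,43,51] → #
    (6,1)@(13, 3): e=[18,29,53] → #
    (7,1)@(15, 3): e=[30,15,55] → #
    (9,1)@(19, 3): e=[54,-13,59] → ·
    (2,2)@(5, 5): e=[2,81,17] → #
    (3,2)@(7, 5): e=[14,67,19] → #
    (4,2)@(9, 5): e=[26,53,21] → #
    (8,2)@(17, 5): e=[74,-3,29] → ·
    (2,3)@(5, 7): e=[34,77,-11] → ·
    (3,3)@(7, 7): e=[46,63,-9] → ·
  covered (11 px):
    · · · · · · · · # · · ·
    · · · · · # # # # · · ·
    · · # # # # # # · · · ·
    · · · · · · · · · · · ·
    · · · · · · · · · · · ·
    · · · · · · · · · · · ·

Result: [[8,0],[5,1],[6,1],[7,1],[8,1],[2,2],[3,2],[4,2],[5,2],[6,2],[7,2]]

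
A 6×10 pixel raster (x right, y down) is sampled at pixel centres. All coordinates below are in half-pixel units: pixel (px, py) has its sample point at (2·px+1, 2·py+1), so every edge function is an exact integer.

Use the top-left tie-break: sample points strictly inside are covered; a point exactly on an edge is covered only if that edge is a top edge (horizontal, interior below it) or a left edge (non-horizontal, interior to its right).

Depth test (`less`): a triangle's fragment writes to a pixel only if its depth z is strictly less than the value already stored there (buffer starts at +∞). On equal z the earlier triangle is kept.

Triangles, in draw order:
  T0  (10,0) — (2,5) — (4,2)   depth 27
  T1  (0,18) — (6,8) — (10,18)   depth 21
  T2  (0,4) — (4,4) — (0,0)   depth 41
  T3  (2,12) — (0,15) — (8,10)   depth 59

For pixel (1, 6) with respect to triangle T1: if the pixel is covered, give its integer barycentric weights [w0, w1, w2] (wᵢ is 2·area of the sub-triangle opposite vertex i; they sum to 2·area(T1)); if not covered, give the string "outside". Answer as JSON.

T0:
  2·area = 14
  edge (10, 0)→(2, 5): d=(-8,5) right/bottom  bias=-1
  edge (2, 5)→(4, 2): d=(2,-3) top-left  bias=+0
  edge (4, 2)→(10, 0): d=(6,-2) top-left  bias=+0
    (3,0)@(7, 1): e=[7,7,0] → X  [on edge]
    (4,0)@(9, 1): e=[-3,13,4] → .
    (0,1)@(1, 3): e=[21,-7,0] → .  [on edge]
    (2,1)@(5, 3): e=[1,5,8] → X
    (3,1)@(7, 3): e=[-9,11,12] → .
    (2,2)@(5, 5): e=[-15,9,20] → .
  covered (2 px):
    . . . X . .
    . . X . . .
    . . . . . .
    . . . . . .
    . . . . . .
    . . . . . .
    . . . . . .
    . . . . . .
    . . . . . .
    . . . . . .
T1:
  2·area = 100
  edge (0, 18)→(6, 8): d=(6,-10) top-left  bias=+0
  edge (6, 8)→(10, 18): d=(4,10) right/bottom  bias=-1
  edge (10, 18)→(0, 18): d=(-10,0) right/bottom  bias=-1
    (4,1)@(9, 3): e=[0,-50,150] → .  [on edge]
    (2,5)@(5, 11): e=[8,22,70] → X
    (3,5)@(7, 11): e=[28,2,70] → X
    (4,5)@(9, 11): e=[48,-18,70] → .
    (1,6)@(3, 13): e=[0,50,50] → X  [on edge]
    (4,6)@(9, 13): e=[60,-10,50] → .
    (1,7)@(3, 15): e=[12,58,30] → X
    (4,7)@(9, 15): e=[72,-2,30] → .
    (0,8)@(1, 17): e=[4,86,10] → X
    (4,8)@(9, 17): e=[84,6,10] → X
    (5,8)@(11, 17): e=[104,-14,10] → .
    (0,9)@(1, 19): e=[16,94,-10] → .
  covered (13 px):
    . . . . . .
    . . . . . .
    . . . . . .
    . . . . . .
    . . . . . .
    . . X X . .
    . X X X . .
    . X X X . .
    X X X X X .
    . . . . . .
T2:
  2·area = 16  (B↔C swapped to make it positive)
  edge (0, 4)→(0, 0): d=(0,-4) top-left  bias=+0
  edge (0, 0)→(4, 4): d=(4,4) right/bottom  bias=-1
  edge (4, 4)→(0, 4): d=(-4,0) right/bottom  bias=-1
    (0,0)@(1, 1): e=[4,0,12] → .  [on edge]
    (0,1)@(1, 3): e=[4,8,4] → X
    (1,1)@(3, 3): e=[12,0,4] → .  [on edge]
    (0,2)@(1, 5): e=[4,16,-4] → .
    (2,2)@(5, 5): e=[20,0,-4] → .  [on edge]
    (3,3)@(7, 7): e=[28,0,-12] → .  [on edge]
    (4,4)@(9, 9): e=[36,0,-20] → .  [on edge]
    (5,5)@(11, 11): e=[44,0,-28] → .  [on edge]
  covered (1 px):
    . . . . . .
    X . . . . .
    . . . . . .
    . . . . . .
    . . . . . .
    . . . . . .
    . . . . . .
    . . . . . .
    . . . . . .
    . . . . . .
T3:
  2·area = 14  (B↔C swapped to make it positive)
  edge (2, 12)→(8, 10): d=(6,-2) top-left  bias=+0
  edge (8, 10)→(0, 15): d=(-8,5) right/bottom  bias=-1
  edge (0, 15)→(2, 12): d=(2,-3) top-left  bias=+0
    (5,4)@(11, 9): e=[0,-7,21] → .  [on edge]
    (2,5)@(5, 11): e=[0,7,7] → X  [on edge]
    (3,5)@(7, 11): e=[4,-3,13] → .
    (1,6)@(3, 13): e=[8,1,5] → X
    (2,6)@(5, 13): e=[12,-9,11] → .
    (1,7)@(3, 15): e=[20,-15,9] → .
  covered (2 px):
    . . . . . .
    . . . . . .
    . . . . . .
    . . . . . .
    . . . . . .
    . . X . . .
    . X . . . .
    . . . . . .
    . . . . . .
    . . . . . .

Answer: [50,50,0]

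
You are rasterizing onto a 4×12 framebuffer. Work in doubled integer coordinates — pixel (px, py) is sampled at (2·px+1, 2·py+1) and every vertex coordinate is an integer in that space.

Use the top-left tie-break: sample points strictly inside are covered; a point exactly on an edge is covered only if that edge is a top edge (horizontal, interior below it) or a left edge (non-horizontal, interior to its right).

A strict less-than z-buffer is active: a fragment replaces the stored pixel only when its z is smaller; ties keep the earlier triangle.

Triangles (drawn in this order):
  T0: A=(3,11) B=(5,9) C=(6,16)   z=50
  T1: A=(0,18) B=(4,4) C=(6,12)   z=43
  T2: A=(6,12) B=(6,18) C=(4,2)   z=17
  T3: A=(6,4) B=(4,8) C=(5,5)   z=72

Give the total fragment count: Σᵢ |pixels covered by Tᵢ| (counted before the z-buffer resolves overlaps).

T0:
  2·area = 16
  edge (3, 11)→(5, 9): d=(2,-2) top-left  bias=+0
  edge (5, 9)→(6, 16): d=(1,7) right/bottom  bias=-1
  edge (6, 16)→(3, 11): d=(-3,-5) top-left  bias=+0
    (3,3)@(7, 7): e=[0,-16,32] → ·  [on edge]
    (2,4)@(5, 9): e=[0,0,16] → ·  [on edge]
    (1,5)@(3, 11): e=[0,16,0] → #  [on edge]
    (2,5)@(5, 11): e=[4,2,10] → #
    (3,5)@(7, 11): e=[8,-12,20] → ·
    (0,6)@(1, 13): e=[0,32,-16] → ·  [on edge]
    (1,6)@(3, 13): e=[4,18,-6] → ·
    (2,6)@(5, 13): e=[8,4,4] → #
    (3,6)@(7, 13): e=[12,-10,14] → ·
    (2,7)@(5, 15): e=[12,6,-2] → ·
    (3,11)@(7, 23): e=[32,0,-16] → ·  [on edge]
  covered (3 px):
    · · · ·
    · · · ·
    · · · ·
    · · · ·
    · · · ·
    · # # ·
    · · # ·
    · · · ·
    · · · ·
    · · · ·
    · · · ·
    · · · ·
T1:
  2·area = 60
  edge (0, 18)→(4, 4): d=(4,-14) top-left  bias=+0
  edge (4, 4)→(6, 12): d=(2,8) right/bottom  bias=-1
  edge (6, 12)→(0, 18): d=(-6,6) right/bottom  bias=-1
    (1,4)@(3, 9): e=[6,18,36] → #
    (2,4)@(5, 9): e=[34,2,24] → #
    (3,4)@(7, 9): e=[62,-14,12] → ·
    (1,5)@(3, 11): e=[14,22,24] → #
    (3,5)@(7, 11): e=[70,-10,0] → ·  [on edge]
    (1,6)@(3, 13): e=[22,26,12] → #
    (2,6)@(5, 13): e=[50,10,0] → ·  [on edge]
    (0,7)@(1, 15): e=[2,46,12] → #
    (1,7)@(3, 15): e=[30,30,0] → ·  [on edge]
    (0,8)@(1, 17): e=[10,50,0] → ·  [on edge]
  covered (6 px):
    · · · ·
    · · · ·
    · · · ·
    · · · ·
    · # # ·
    · # # ·
    · # · ·
    # · · ·
    · · · ·
    · · · ·
    · · · ·
    · · · ·
T2:
  2·area = 12
  edge (6, 12)→(6, 18): d=(0,6) right/bottom  bias=-1
  edge (6, 18)→(4, 2): d=(-2,-16) top-left  bias=+0
  edge (4, 2)→(6, 12): d=(2,10) right/bottom  bias=-1
    (2,3)@(5, 7): e=[6,6,0] → ·  [on edge]
    (2,4)@(5, 9): e=[6,2,4] → #
    (3,4)@(7, 9): e=[-6,34,-16] → ·
    (2,5)@(5, 11): e=[6,-2,8] → ·
    (3,8)@(7, 17): e=[-6,18,0] → ·  [on edge]
  covered (1 px):
    · · · ·
    · · · ·
    · · · ·
    · · · ·
    · · # ·
    · · · ·
    · · · ·
    · · · ·
    · · · ·
    · · · ·
    · · · ·
    · · · ·
T3:
  2·area = 2
  edge (6, 4)→(4, 8): d=(-2,4) right/bottom  bias=-1
  edge (4, 8)→(5, 5): d=(1,-3) top-left  bias=+0
  edge (5, 5)→(6, 4): d=(1,-1) top-left  bias=+0
    (3,1)@(7, 3): e=[-2,4,0] → ·  [on edge]
    (2,2)@(5, 5): e=[2,0,0] → #  [on edge]
    (3,2)@(7, 5): e=[-6,6,2] → ·
    (1,3)@(3, 7): e=[6,-4,0] → ·  [on edge]
    (2,3)@(5, 7): e=[-2,2,2] → ·
    (0,4)@(1, 9): e=[10,-8,0] → ·  [on edge]
    (1,5)@(3, 11): e=[-2,0,4] → ·  [on edge]
    (0,8)@(1, 17): e=[-6,0,8] → ·  [on edge]
  covered (1 px):
    · · · ·
    · · · ·
    · · # ·
    · · · ·
    · · · ·
    · · · ·
    · · · ·
    · · · ·
    · · · ·
    · · · ·
    · · · ·
    · · · ·

Final: 11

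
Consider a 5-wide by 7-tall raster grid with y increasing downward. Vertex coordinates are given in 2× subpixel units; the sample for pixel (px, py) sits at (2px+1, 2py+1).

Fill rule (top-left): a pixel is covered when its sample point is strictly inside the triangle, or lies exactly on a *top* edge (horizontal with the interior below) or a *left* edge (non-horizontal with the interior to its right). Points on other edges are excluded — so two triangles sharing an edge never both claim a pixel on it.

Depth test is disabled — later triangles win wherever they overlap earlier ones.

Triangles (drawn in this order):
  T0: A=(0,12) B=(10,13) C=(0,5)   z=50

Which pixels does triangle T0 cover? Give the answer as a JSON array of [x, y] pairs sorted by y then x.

T0:
  2·area = 70  (B↔C swapped to make it positive)
  edge (0, 12)→(0, 5): d=(0,-7) top-left  bias=+0
  edge (0, 5)→(10, 13): d=(10,8) right/bottom  bias=-1
  edge (10, 13)→(0, 12): d=(-10,-1) top-left  bias=+0
    (0,3)@(1, 7): e=[7,12,51] → X
    (1,3)@(3, 7): e=[21,-4,53] → .
    (0,4)@(1, 9): e=[7,32,31] → X
    (1,4)@(3, 9): e=[21,16,33] → X
    (2,4)@(5, 9): e=[35,0,35] → .  [on edge]
    (0,5)@(1, 11): e=[7,52,11] → X
    (2,5)@(5, 11): e=[35,20,15] → X
    (3,5)@(7, 11): e=[49,4,17] → X
    (4,5)@(9, 11): e=[63,-12,19] → .
    (0,6)@(1, 13): e=[7,72,-9] → .
    (1,6)@(3, 13): e=[21,56,-7] → .
    (2,6)@(5, 13): e=[35,40,-5] → .
  covered (7 px):
    . . . . .
    . . . . .
    . . . . .
    X . . . .
    X X . . .
    X X X X .
    . . . . .

Final: [[0,3],[0,4],[1,4],[0,5],[1,5],[2,5],[3,5]]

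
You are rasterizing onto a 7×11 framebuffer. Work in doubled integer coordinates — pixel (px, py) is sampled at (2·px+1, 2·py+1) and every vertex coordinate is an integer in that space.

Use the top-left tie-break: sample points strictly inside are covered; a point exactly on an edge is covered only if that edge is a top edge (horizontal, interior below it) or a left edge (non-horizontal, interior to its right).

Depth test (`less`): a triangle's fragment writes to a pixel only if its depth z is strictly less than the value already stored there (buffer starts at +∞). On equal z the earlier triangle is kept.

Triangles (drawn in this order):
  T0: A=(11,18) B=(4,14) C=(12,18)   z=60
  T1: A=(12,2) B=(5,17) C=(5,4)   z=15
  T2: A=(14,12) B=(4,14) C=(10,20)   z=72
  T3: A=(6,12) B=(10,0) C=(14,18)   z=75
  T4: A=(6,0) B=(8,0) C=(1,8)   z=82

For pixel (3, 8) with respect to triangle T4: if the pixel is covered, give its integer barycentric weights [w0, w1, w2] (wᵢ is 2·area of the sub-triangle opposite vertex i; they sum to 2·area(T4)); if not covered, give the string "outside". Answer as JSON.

T0:
  2·area = 4
  edge (11, 18)→(4, 14): d=(-7,-4) top-left  bias=+0
  edge (4, 14)→(12, 18): d=(8,4) right/bottom  bias=-1
  edge (12, 18)→(11, 18): d=(-1,0) right/bottom  bias=-1
  covered (0 px):
    · · · · · · ·
    · · · · · · ·
    · · · · · · ·
    · · · · · · ·
    · · · · · · ·
    · · · · · · ·
    · · · · · · ·
    · · · · · · ·
    · · · · · · ·
    · · · · · · ·
    · · · · · · ·
T1:
  2·area = 91
  edge (12, 2)→(5, 17): d=(-7,15) right/bottom  bias=-1
  edge (5, 17)→(5, 4): d=(0,-13) top-left  bias=+0
  edge (5, 4)→(12, 2): d=(7,-2) top-left  bias=+0
    (2,0)@(5, 1): e=[112,0,-21] → ·  [on edge]
    (2,1)@(5, 3): e=[98,0,-7] → ·  [on edge]
    (4,1)@(9, 3): e=[38,52,1] → █
    (5,1)@(11, 3): e=[8,78,5] → █
    (6,1)@(13, 3): e=[-22,104,9] → ·
    (2,2)@(5, 5): e=[84,0,7] → █  [on edge]
    (3,2)@(7, 5): e=[54,26,11] → █
    (5,2)@(11, 5): e=[-6,78,19] → ·
    (2,3)@(5, 7): e=[70,0,21] → █  [on edge]
    (5,3)@(11, 7): e=[-20,78,33] → ·
    (2,4)@(5, 9): e=[56,0,35] → █  [on edge]
    (4,4)@(9, 9): e=[-4,52,43] → ·
    (2,5)@(5, 11): e=[42,0,49] → █  [on edge]
    (2,6)@(5, 13): e=[28,0,63] → █  [on edge]
    (2,7)@(5, 15): e=[14,0,77] → █  [on edge]
    (2,8)@(5, 17): e=[0,0,91] → ·  [on edge]
    (2,9)@(5, 19): e=[-14,0,105] → ·  [on edge]
    (2,10)@(5, 21): e=[-28,0,119] → ·  [on edge]
  covered (14 px):
    · · · · · · ·
    · · · · █ █ ·
    · · █ █ █ · ·
    · · █ █ █ · ·
    · · █ █ · · ·
    · · █ █ · · ·
    · · █ · · · ·
    · · █ · · · ·
    · · · · · · ·
    · · · · · · ·
    · · · · · · ·
T2:
  2·area = 72  (B↔C swapped to make it positive)
  edge (14, 12)→(10, 20): d=(-4,8) right/bottom  bias=-1
  edge (10, 20)→(4, 14): d=(-6,-6) top-left  bias=+0
  edge (4, 14)→(14, 12): d=(10,-2) top-left  bias=+0
    (0,5)@(1, 11): e=[108,0,-36] → ·  [on edge]
    (1,6)@(3, 13): e=[84,0,-12] → ·  [on edge]
    (4,6)@(9, 13): e=[36,36,0] → █  [on edge]
    (5,6)@(11, 13): e=[20,48,4] → █
    (6,6)@(13, 13): e=[4,60,8] → █
    (2,7)@(5, 15): e=[60,0,12] → █  [on edge]
    (3,7)@(7, 15): e=[44,12,16] → █
    (6,7)@(13, 15): e=[-4,48,28] → ·
    (2,8)@(5, 17): e=[52,-12,32] → ·
    (3,8)@(7, 17): e=[36,0,36] → █  [on edge]
    (6,8)@(13, 17): e=[-12,36,48] → ·
    (3,9)@(7, 19): e=[28,-12,56] → ·
    (4,9)@(9, 19): e=[12,0,60] → █  [on edge]
    (5,10)@(11, 21): e=[-12,0,84] → ·  [on edge]
  covered (11 px):
    · · · · · · ·
    · · · · · · ·
    · · · · · · ·
    · · · · · · ·
    · · · · · · ·
    · · · · · · ·
    · · · · █ █ █
    · · █ █ █ █ ·
    · · · █ █ █ ·
    · · · · █ · ·
    · · · · · · ·
T3:
  2·area = 120
  edge (6, 12)→(10, 0): d=(4,-12) top-left  bias=+0
  edge (10, 0)→(14, 18): d=(4,18) right/bottom  bias=-1
  edge (14, 18)→(6, 12): d=(-8,-6) top-left  bias=+0
    (4,1)@(9, 3): e=[0,30,90] → █  [on edge]
    (5,1)@(11, 3): e=[24,-6,102] → ·
    (4,2)@(9, 5): e=[8,38,74] → █
    (5,2)@(11, 5): e=[32,2,86] → █
    (6,2)@(13, 5): e=[56,-34,98] → ·
    (4,3)@(9, 7): e=[16,46,58] → █
    (6,3)@(13, 7): e=[64,-26,82] → ·
    (3,4)@(7, 9): e=[0,90,30] → █  [on edge]
    (6,4)@(13, 9): e=[72,-18,66] → ·
    (3,5)@(7, 11): e=[8,98,14] → █
    (6,5)@(13, 11): e=[80,-10,50] → ·
    (3,6)@(7, 13): e=[16,106,-2] → ·
    (2,7)@(5, 15): e=[0,150,-30] → ·  [on edge]
    (1,10)@(3, 21): e=[0,210,-90] → ·  [on edge]
  covered (16 px):
    · · · · · · ·
    · · · · █ · ·
    · · · · █ █ ·
    · · · · █ █ ·
    · · · █ █ █ ·
    · · · █ █ █ ·
    · · · · █ █ ·
    · · · · · █ █
    · · · · · · █
    · · · · · · ·
    · · · · · · ·
T4:
  2·area = 16
  edge (6, 0)→(8, 0): d=(2,0) top-left  bias=+0
  edge (8, 0)→(1, 8): d=(-7,8) right/bottom  bias=-1
  edge (1, 8)→(6, 0): d=(5,-8) top-left  bias=+0
    (3,0)@(7, 1): e=[2,1,13] → █
    (4,0)@(9, 1): e=[2,-15,29] → ·
    (2,1)@(5, 3): e=[6,3,7] → █
    (3,1)@(7, 3): e=[6,-13,23] → ·
    (1,2)@(3, 5): e=[10,5,1] → █
    (2,2)@(5, 5): e=[10,-11,17] → ·
    (1,3)@(3, 7): e=[14,-9,11] → ·
  covered (3 px):
    · · · █ · · ·
    · · █ · · · ·
    · █ · · · · ·
    · · · · · · ·
    · · · · · · ·
    · · · · · · ·
    · · · · · · ·
    · · · · · · ·
    · · · · · · ·
    · · · · · · ·
    · · · · · · ·

Final: "outside"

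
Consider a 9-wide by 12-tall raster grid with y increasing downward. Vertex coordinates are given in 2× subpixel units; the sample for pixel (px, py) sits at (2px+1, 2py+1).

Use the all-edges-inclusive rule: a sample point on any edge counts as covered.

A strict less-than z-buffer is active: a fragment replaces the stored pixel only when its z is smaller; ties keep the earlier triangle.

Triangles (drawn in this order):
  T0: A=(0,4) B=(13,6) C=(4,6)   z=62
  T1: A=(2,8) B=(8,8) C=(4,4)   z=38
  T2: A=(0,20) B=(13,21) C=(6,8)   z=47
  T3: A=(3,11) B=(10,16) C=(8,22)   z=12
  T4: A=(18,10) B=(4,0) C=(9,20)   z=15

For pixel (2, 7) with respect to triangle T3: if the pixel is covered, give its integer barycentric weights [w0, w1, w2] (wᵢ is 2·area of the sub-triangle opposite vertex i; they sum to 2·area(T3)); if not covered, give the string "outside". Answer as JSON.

T0:
  2·area = 18
  edge (0, 4)→(13, 6): d=(13,2) inclusive
  edge (13, 6)→(4, 6): d=(-9,0) inclusive
  edge (4, 6)→(0, 4): d=(-4,-2) inclusive
    (1,2)@(3, 5): e=[7,9,2] → █
    (2,2)@(5, 5): e=[3,9,6] → █
    (3,2)@(7, 5): e=[-1,9,10] → ·
    (1,3)@(3, 7): e=[33,-9,-6] → ·
    (2,3)@(5, 7): e=[29,-9,-2] → ·
  covered (2 px):
    · · · · · · · · ·
    · · · · · · · · ·
    · █ █ · · · · · ·
    · · · · · · · · ·
    · · · · · · · · ·
    · · · · · · · · ·
    · · · · · · · · ·
    · · · · · · · · ·
    · · · · · · · · ·
    · · · · · · · · ·
    · · · · · · · · ·
    · · · · · · · · ·
T1:
  2·area = 24  (B↔C swapped to make it positive)
  edge (2, 8)→(4, 4): d=(2,-4) inclusive
  edge (4, 4)→(8, 8): d=(4,4) inclusive
  edge (8, 8)→(2, 8): d=(-6,0) inclusive
    (0,0)@(1, 1): e=[-18,0,42] → ·  [on edge]
    (1,1)@(3, 3): e=[-6,0,30] → ·  [on edge]
    (2,2)@(5, 5): e=[6,0,18] → █  [on edge]
    (3,2)@(7, 5): e=[14,-8,18] → ·
    (1,3)@(3, 7): e=[2,16,6] → █
    (3,3)@(7, 7): e=[18,0,6] → █  [on edge]
    (4,3)@(9, 7): e=[26,-8,6] → ·
    (1,4)@(3, 9): e=[6,24,-6] → ·
    (2,4)@(5, 9): e=[14,16,-6] → ·
    (3,4)@(7, 9): e=[22,8,-6] → ·
    (4,4)@(9, 9): e=[30,0,-6] → ·  [on edge]
    (5,5)@(11, 11): e=[42,0,-18] → ·  [on edge]
    (6,6)@(13, 13): e=[54,0,-30] → ·  [on edge]
    (7,7)@(15, 15): e=[66,0,-42] → ·  [on edge]
    (8,8)@(17, 17): e=[78,0,-54] → ·  [on edge]
  covered (4 px):
    · · · · · · · · ·
    · · · · · · · · ·
    · · █ · · · · · ·
    · █ █ █ · · · · ·
    · · · · · · · · ·
    · · · · · · · · ·
    · · · · · · · · ·
    · · · · · · · · ·
    · · · · · · · · ·
    · · · · · · · · ·
    · · · · · · · · ·
    · · · · · · · · ·
T2:
  2·area = 162  (B↔C swapped to make it positive)
  edge (0, 20)→(6, 8): d=(6,-12) inclusive
  edge (6, 8)→(13, 21): d=(7,13) inclusive
  edge (13, 21)→(0, 20): d=(-13,-1) inclusive
    (2,5)@(5, 11): e=[6,34,122] → █
    (3,5)@(7, 11): e=[30,8,124] → █
    (4,5)@(9, 11): e=[54,-18,126] → ·
    (2,6)@(5, 13): e=[18,48,96] → █
    (4,6)@(9, 13): e=[66,-4,100] → ·
    (1,7)@(3, 15): e=[6,88,68] → █
    (4,7)@(9, 15): e=[78,10,74] → █
    (5,7)@(11, 15): e=[102,-16,76] → ·
    (1,8)@(3, 17): e=[18,102,42] → █
    (5,8)@(11, 17): e=[114,-2,50] → ·
    (0,9)@(1, 19): e=[6,142,14] → █
    (5,9)@(11, 19): e=[126,12,24] → █
    (6,10)@(13, 21): e=[162,0,0] → █  [on edge]
  covered (19 px):
    · · · · · · · · ·
    · · · · · · · · ·
    · · · · · · · · ·
    · · · · · · · · ·
    · · · · · · · · ·
    · · █ █ · · · · ·
    · · █ █ · · · · ·
    · █ █ █ █ · · · ·
    · █ █ █ █ · · · ·
    █ █ █ █ █ █ · · ·
    · · · · · · █ · ·
    · · · · · · · · ·
T3:
  2·area = 52
  edge (3, 11)→(10, 16): d=(7,5) inclusive
  edge (10, 16)→(8, 22): d=(-2,6) inclusive
  edge (8, 22)→(3, 11): d=(-5,-11) inclusive
    (7,0)@(15, 1): e=[-130,0,182] → ·  [on edge]
    (6,3)@(13, 7): e=[-78,0,130] → ·  [on edge]
    (1,5)@(3, 11): e=[0,52,0] → █  [on edge]
    (2,5)@(5, 11): e=[-10,40,22] → ·
    (1,6)@(3, 13): e=[14,48,-10] → ·
    (2,6)@(5, 13): e=[4,36,12] → █
    (3,6)@(7, 13): e=[-6,24,34] → ·
    (5,6)@(11, 13): e=[-26,0,78] → ·  [on edge]
    (2,7)@(5, 15): e=[18,32,2] → █
    (3,7)@(7, 15): e=[8,20,24] → █
    (4,7)@(9, 15): e=[-2,8,46] → ·
    (2,8)@(5, 17): e=[32,28,-8] → ·
    (4,9)@(9, 19): e=[26,0,26] → █  [on edge]
    (8,10)@(17, 21): e=[0,-52,104] → ·  [on edge]
  covered (8 px):
    · · · · · · · · ·
    · · · · · · · · ·
    · · · · · · · · ·
    · · · · · · · · ·
    · · · · · · · · ·
    · █ · · · · · · ·
    · · █ · · · · · ·
    · · █ █ · · · · ·
    · · · █ █ · · · ·
    · · · █ █ · · · ·
    · · · · · · · · ·
    · · · · · · · · ·
T4:
  2·area = 230  (B↔C swapped to make it positive)
  edge (18, 10)→(9, 20): d=(-9,10) inclusive
  edge (9, 20)→(4, 0): d=(-5,-20) inclusive
  edge (4, 0)→(18, 10): d=(14,10) inclusive
    (2,0)@(5, 1): e=[211,15,4] → █
    (3,0)@(7, 1): e=[191,55,-16] → ·
    (2,1)@(5, 3): e=[193,5,32] → █
    (3,1)@(7, 3): e=[173,45,12] → █
    (4,1)@(9, 3): e=[153,85,-8] → ·
    (2,2)@(5, 5): e=[175,-5,60] → ·
    (3,2)@(7, 5): e=[155,35,40] → █
    (4,2)@(9, 5): e=[135,75,20] → █
    (5,2)@(11, 5): e=[115,115,0] → █  [on edge]
    (6,2)@(13, 5): e=[95,155,-20] → ·
    (3,3)@(7, 7): e=[137,25,68] → █
    (6,3)@(13, 7): e=[77,145,8] → █
  covered (31 px):
    · · █ · · · · · ·
    · · █ █ · · · · ·
    · · · █ █ █ · · ·
    · · · █ █ █ █ · ·
    · · · █ █ █ █ █ ·
    · · · █ █ █ █ █ █
    · · · · █ █ █ █ ·
    · · · · █ █ █ · ·
    · · · · █ █ · · ·
    · · · · █ · · · ·
    · · · · · · · · ·
    · · · · · · · · ·

Final: [32,2,18]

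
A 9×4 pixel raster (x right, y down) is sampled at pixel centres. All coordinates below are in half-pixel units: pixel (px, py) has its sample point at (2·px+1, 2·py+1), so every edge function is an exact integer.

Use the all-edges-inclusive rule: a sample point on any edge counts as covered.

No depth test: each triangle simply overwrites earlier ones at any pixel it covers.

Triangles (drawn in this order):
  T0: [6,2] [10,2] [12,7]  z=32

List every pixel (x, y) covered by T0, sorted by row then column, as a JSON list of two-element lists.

T0:
  2·area = 20
  edge (6, 2)→(10, 2): d=(4,0) inclusive
  edge (10, 2)→(12, 7): d=(2,5) inclusive
  edge (12, 7)→(6, 2): d=(-6,-5) inclusive
    (4,1)@(9, 3): e=[4,7,9] → █
    (5,1)@(11, 3): e=[4,-3,19] → ·
    (4,2)@(9, 5): e=[12,11,-3] → ·
    (5,2)@(11, 5): e=[12,1,7] → █
    (6,2)@(13, 5): e=[12,-9,17] → ·
    (5,3)@(11, 7): e=[20,5,-5] → ·
  covered (2 px):
    · · · · · · · · ·
    · · · · █ · · · ·
    · · · · · █ · · ·
    · · · · · · · · ·

Answer: [[4,1],[5,2]]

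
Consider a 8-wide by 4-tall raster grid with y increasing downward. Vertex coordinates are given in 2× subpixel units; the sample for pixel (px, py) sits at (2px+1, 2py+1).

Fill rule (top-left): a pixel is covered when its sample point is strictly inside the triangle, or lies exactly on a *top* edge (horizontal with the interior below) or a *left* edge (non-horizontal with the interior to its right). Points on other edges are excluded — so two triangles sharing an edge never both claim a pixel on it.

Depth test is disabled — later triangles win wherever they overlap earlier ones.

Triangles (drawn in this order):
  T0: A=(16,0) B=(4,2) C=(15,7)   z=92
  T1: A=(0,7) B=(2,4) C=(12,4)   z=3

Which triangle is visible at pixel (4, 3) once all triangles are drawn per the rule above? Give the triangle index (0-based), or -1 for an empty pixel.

T0:
  2·area = 82  (B↔C swapped to make it positive)
  edge (16, 0)→(15, 7): d=(-1,7) right/bottom  bias=-1
  edge (15, 7)→(4, 2): d=(-11,-5) top-left  bias=+0
  edge (4, 2)→(16, 0): d=(12,-2) top-left  bias=+0
    (5,0)@(11, 1): e=[34,46,2] → #
    (6,0)@(13, 1): e=[20,56,6] → #
    (7,0)@(15, 1): e=[6,66,10] → #
    (3,1)@(7, 3): e=[60,4,18] → #
    (4,1)@(9, 3): e=[46,14,22] → #
    (3,2)@(7, 5): e=[58,-18,42] → ·
    (4,2)@(9, 5): e=[44,-8,46] → ·
    (5,2)@(11, 5): e=[30,2,50] → #
    (5,3)@(11, 7): e=[28,-20,74] → ·
    (6,3)@(13, 7): e=[14,-10,78] → ·
    (7,3)@(15, 7): e=[0,0,82] → ·  [on edge]
  covered (11 px):
    · · · · · # # #
    · · · # # # # #
    · · · · · # # #
    · · · · · · · ·
T1:
  2·area = 30
  edge (0, 7)→(2, 4): d=(2,-3) top-left  bias=+0
  edge (2, 4)→(12, 4): d=(10,0) top-left  bias=+0
  edge (12, 4)→(0, 7): d=(-12,3) right/bottom  bias=-1
    (1,2)@(3, 5): e=[5,10,15] → #
    (2,2)@(5, 5): e=[11,10,9] → #
    (3,2)@(7, 5): e=[17,10,3] → #
    (4,2)@(9, 5): e=[23,10,-3] → ·
    (1,3)@(3, 7): e=[9,30,-9] → ·
    (2,3)@(5, 7): e=[15,30,-15] → ·
    (3,3)@(7, 7): e=[21,30,-21] → ·
  covered (3 px):
    · · · · · · · ·
    · · · · · · · ·
    · # # # · · · ·
    · · · · · · · ·

Z-buffer (winner per pixel, '.' = empty):
  . . . . . 0 0 0
  . . . 0 0 0 0 0
  . 1 1 1 . 0 0 0
  . . . . . . . .

Final: -1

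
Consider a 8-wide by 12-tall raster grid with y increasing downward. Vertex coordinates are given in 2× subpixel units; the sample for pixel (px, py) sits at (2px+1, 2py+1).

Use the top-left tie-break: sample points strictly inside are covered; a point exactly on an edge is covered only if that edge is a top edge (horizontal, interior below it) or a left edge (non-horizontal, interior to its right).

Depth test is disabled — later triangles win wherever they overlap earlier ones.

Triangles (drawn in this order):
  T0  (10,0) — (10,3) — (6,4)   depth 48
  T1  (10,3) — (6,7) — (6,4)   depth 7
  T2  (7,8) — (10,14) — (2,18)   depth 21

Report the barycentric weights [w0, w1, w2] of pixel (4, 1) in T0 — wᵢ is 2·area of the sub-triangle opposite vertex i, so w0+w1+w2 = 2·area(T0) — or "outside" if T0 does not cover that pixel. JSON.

T0:
  2·area = 12
  edge (10, 0)→(10, 3): d=(0,3) right/bottom  bias=-1
  edge (10, 3)→(6, 4): d=(-4,1) right/bottom  bias=-1
  edge (6, 4)→(10, 0): d=(4,-4) top-left  bias=+0
    (4,0)@(9, 1): e=[3,9,0] → █  [on edge]
    (5,0)@(11, 1): e=[-3,7,8] → ·
    (3,1)@(7, 3): e=[9,3,0] → █  [on edge]
    (5,1)@(11, 3): e=[-3,-1,16] → ·
    (2,2)@(5, 5): e=[15,-3,0] → ·  [on edge]
    (3,2)@(7, 5): e=[9,-5,8] → ·
    (4,2)@(9, 5): e=[3,-7,16] → ·
    (1,3)@(3, 7): e=[21,-9,0] → ·  [on edge]
    (0,4)@(1, 9): e=[27,-15,0] → ·  [on edge]
  covered (3 px):
    · · · · █ · · ·
    · · · █ █ · · ·
    · · · · · · · ·
    · · · · · · · ·
    · · · · · · · ·
    · · · · · · · ·
    · · · · · · · ·
    · · · · · · · ·
    · · · · · · · ·
    · · · · · · · ·
    · · · · · · · ·
    · · · · · · · ·
T1:
  2·area = 12
  edge (10, 3)→(6, 7): d=(-4,4) right/bottom  bias=-1
  edge (6, 7)→(6, 4): d=(0,-3) top-left  bias=+0
  edge (6, 4)→(10, 3): d=(4,-1) top-left  bias=+0
    (3,2)@(7, 5): e=[4,3,5] → █
    (4,2)@(9, 5): e=[-4,9,7] → ·
    (3,3)@(7, 7): e=[-4,3,13] → ·
  covered (1 px):
    · · · · · · · ·
    · · · · · · · ·
    · · · █ · · · ·
    · · · · · · · ·
    · · · · · · · ·
    · · · · · · · ·
    · · · · · · · ·
    · · · · · · · ·
    · · · · · · · ·
    · · · · · · · ·
    · · · · · · · ·
    · · · · · · · ·
T2:
  2·area = 60
  edge (7, 8)→(10, 14): d=(3,6) right/bottom  bias=-1
  edge (10, 14)→(2, 18): d=(-8,4) right/bottom  bias=-1
  edge (2, 18)→(7, 8): d=(5,-10) top-left  bias=+0
    (3,4)@(7, 9): e=[3,52,5] → █
    (4,4)@(9, 9): e=[-9,44,25] → ·
    (3,5)@(7, 11): e=[9,36,15] → █
    (4,5)@(9, 11): e=[-3,28,35] → ·
    (2,6)@(5, 13): e=[27,28,5] → █
    (4,6)@(9, 13): e=[3,12,45] → █
    (5,6)@(11, 13): e=[-9,4,65] → ·
    (2,7)@(5, 15): e=[33,12,15] → █
    (4,7)@(9, 15): e=[9,-4,55] → ·
    (1,8)@(3, 17): e=[51,4,5] → █
    (2,8)@(5, 17): e=[39,-4,25] → ·
    (3,8)@(7, 17): e=[27,-12,45] → ·
  covered (8 px):
    · · · · · · · ·
    · · · · · · · ·
    · · · · · · · ·
    · · · · · · · ·
    · · · █ · · · ·
    · · · █ · · · ·
    · · █ █ █ · · ·
    · · █ █ · · · ·
    · █ · · · · · ·
    · · · · · · · ·
    · · · · · · · ·
    · · · · · · · ·

Result: [1,8,3]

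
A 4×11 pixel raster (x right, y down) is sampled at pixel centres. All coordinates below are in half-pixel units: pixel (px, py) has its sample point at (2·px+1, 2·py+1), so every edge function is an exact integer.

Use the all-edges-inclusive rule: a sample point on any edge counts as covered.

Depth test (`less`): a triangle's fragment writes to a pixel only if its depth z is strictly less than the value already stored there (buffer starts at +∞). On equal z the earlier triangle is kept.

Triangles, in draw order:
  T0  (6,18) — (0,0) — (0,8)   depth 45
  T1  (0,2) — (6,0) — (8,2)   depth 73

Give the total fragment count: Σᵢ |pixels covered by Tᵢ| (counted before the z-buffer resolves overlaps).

T0:
  2·area = 48  (B↔C swapped to make it positive)
  edge (6, 18)→(0, 8): d=(-6,-10) inclusive
  edge (0, 8)→(0, 0): d=(0,-8) inclusive
  edge (0, 0)→(6, 18): d=(6,18) inclusive
    (0,1)@(1, 3): e=[40,8,0] → X  [on edge]
    (1,1)@(3, 3): e=[60,24,-36] → .
    (0,2)@(1, 5): e=[28,8,12] → X
    (1,2)@(3, 5): e=[48,24,-24] → .
    (0,3)@(1, 7): e=[16,8,24] → X
    (1,3)@(3, 7): e=[36,24,-12] → .
    (0,4)@(1, 9): e=[4,8,36] → X
    (1,4)@(3, 9): e=[24,24,0] → X  [on edge]
    (2,4)@(5, 9): e=[44,40,-36] → .
    (0,5)@(1, 11): e=[-8,8,48] → .
    (1,5)@(3, 11): e=[12,24,12] → X
    (2,5)@(5, 11): e=[32,40,-24] → .
    (1,6)@(3, 13): e=[0,24,24] → X  [on edge]
    (2,7)@(5, 15): e=[8,40,0] → X  [on edge]
    (3,10)@(7, 21): e=[-8,56,0] → .  [on edge]
  covered (8 px):
    . . . .
    X . . .
    X . . .
    X . . .
    X X . .
    . X . .
    . X . .
    . . X .
    . . . .
    . . . .
    . . . .
T1:
  2·area = 16
  edge (0, 2)→(6, 0): d=(6,-2) inclusive
  edge (6, 0)→(8, 2): d=(2,2) inclusive
  edge (8, 2)→(0, 2): d=(-8,0) inclusive
    (1,0)@(3, 1): e=[0,8,8] → X  [on edge]
    (2,0)@(5, 1): e=[4,4,8] → X
    (3,0)@(7, 1): e=[8,0,8] → X  [on edge]
    (1,1)@(3, 3): e=[12,12,-8] → .
    (2,1)@(5, 3): e=[16,8,-8] → .
    (3,1)@(7, 3): e=[20,4,-8] → .
  covered (3 px):
    . X X X
    . . . .
    . . . .
    . . . .
    . . . .
    . . . .
    . . . .
    . . . .
    . . . .
    . . . .
    . . . .

Final: 11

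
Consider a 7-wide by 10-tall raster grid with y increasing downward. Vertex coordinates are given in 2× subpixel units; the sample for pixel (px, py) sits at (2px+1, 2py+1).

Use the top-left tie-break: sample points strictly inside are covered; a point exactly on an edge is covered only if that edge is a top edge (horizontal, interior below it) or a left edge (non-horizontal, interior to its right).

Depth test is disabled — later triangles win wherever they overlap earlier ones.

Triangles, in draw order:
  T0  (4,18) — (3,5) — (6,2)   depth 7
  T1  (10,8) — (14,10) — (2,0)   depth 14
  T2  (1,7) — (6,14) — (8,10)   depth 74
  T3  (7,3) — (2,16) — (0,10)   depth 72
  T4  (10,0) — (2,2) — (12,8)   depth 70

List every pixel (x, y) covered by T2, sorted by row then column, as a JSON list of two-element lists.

T0:
  2·area = 42
  edge (4, 18)→(3, 5): d=(-1,-13) top-left  bias=+0
  edge (3, 5)→(6, 2): d=(3,-3) top-left  bias=+0
  edge (6, 2)→(4, 18): d=(-2,16) right/bottom  bias=-1
    (3,0)@(7, 1): e=[56,0,-14] → .  [on edge]
    (2,1)@(5, 3): e=[28,0,14] → X  [on edge]
    (3,1)@(7, 3): e=[54,6,-18] → .
    (1,2)@(3, 5): e=[0,0,42] → X  [on edge]
    (3,2)@(7, 5): e=[52,12,-22] → .
    (0,3)@(1, 7): e=[-28,0,70] → .  [on edge]
    (1,3)@(3, 7): e=[-2,6,38] → .
    (2,3)@(5, 7): e=[24,12,6] → X
    (3,3)@(7, 7): e=[50,18,-26] → .
    (2,4)@(5, 9): e=[22,18,2] → X
    (3,4)@(7, 9): e=[48,24,-30] → .
    (2,5)@(5, 11): e=[20,24,-2] → .
  covered (5 px):
    . . . . . . .
    . . X . . . .
    . X X . . . .
    . . X . . . .
    . . X . . . .
    . . . . . . .
    . . . . . . .
    . . . . . . .
    . . . . . . .
    . . . . . . .
T1:
  2·area = 16  (B↔C swapped to make it positive)
  edge (10, 8)→(2, 0): d=(-8,-8) top-left  bias=+0
  edge (2, 0)→(14, 10): d=(12,10) right/bottom  bias=-1
  edge (14, 10)→(10, 8): d=(-4,-2) top-left  bias=+0
    (1,0)@(3, 1): e=[0,2,14] → X  [on edge]
    (2,0)@(5, 1): e=[16,-18,18] → .
    (1,1)@(3, 3): e=[-16,26,6] → .
    (2,1)@(5, 3): e=[0,6,10] → X  [on edge]
    (3,1)@(7, 3): e=[16,-14,14] → .
    (2,2)@(5, 5): e=[-16,30,2] → .
    (3,2)@(7, 5): e=[0,10,6] → X  [on edge]
    (4,2)@(9, 5): e=[16,-10,10] → .
    (3,3)@(7, 7): e=[-16,34,-2] → .
    (4,3)@(9, 7): e=[0,14,2] → X  [on edge]
    (5,3)@(11, 7): e=[16,-6,6] → .
    (4,4)@(9, 9): e=[-16,38,-6] → .
    (5,4)@(11, 9): e=[0,18,-2] → .  [on edge]
    (6,5)@(13, 11): e=[0,22,-6] → .  [on edge]
  covered (4 px):
    . X . . . . .
    . . X . . . .
    . . . X . . .
    . . . . X . .
    . . . . . . .
    . . . . . . .
    . . . . . . .
    . . . . . . .
    . . . . . . .
    . . . . . . .
T2:
  2·area = 34  (B↔C swapped to make it positive)
  edge (1, 7)→(8, 10): d=(7,3) right/bottom  bias=-1
  edge (8, 10)→(6, 14): d=(-2,4) right/bottom  bias=-1
  edge (6, 14)→(1, 7): d=(-5,-7) top-left  bias=+0
    (0,3)@(1, 7): e=[0,34,0] → .  [on edge]
    (1,4)@(3, 9): e=[8,22,4] → X
    (2,4)@(5, 9): e=[2,14,18] → X
    (3,4)@(7, 9): e=[-4,6,32] → .
    (1,5)@(3, 11): e=[22,18,-6] → .
    (2,5)@(5, 11): e=[16,10,8] → X
    (3,5)@(7, 11): e=[10,2,22] → X
    (4,5)@(9, 11): e=[4,-6,36] → .
    (2,6)@(5, 13): e=[30,6,-2] → .
    (3,6)@(7, 13): e=[24,-2,12] → .
  covered (4 px):
    . . . . . . .
    . . . . . . .
    . . . . . . .
    . . . . . . .
    . X X . . . .
    . . X X . . .
    . . . . . . .
    . . . . . . .
    . . . . . . .
    . . . . . . .
T3:
  2·area = 56
  edge (7, 3)→(2, 16): d=(-5,13) right/bottom  bias=-1
  edge (2, 16)→(0, 10): d=(-2,-6) top-left  bias=+0
  edge (0, 10)→(7, 3): d=(7,-7) top-left  bias=+0
    (4,0)@(9, 1): e=[-16,72,0] → .  [on edge]
    (3,1)@(7, 3): e=[0,56,0] → .  [on edge]
    (2,2)@(5, 5): e=[16,40,0] → X  [on edge]
    (3,2)@(7, 5): e=[-10,52,14] → .
    (1,3)@(3, 7): e=[32,24,0] → X  [on edge]
    (3,3)@(7, 7): e=[-20,48,28] → .
    (0,4)@(1, 9): e=[48,8,0] → X  [on edge]
    (2,4)@(5, 9): e=[-4,32,28] → .
    (0,5)@(1, 11): e=[38,4,14] → X
    (2,5)@(5, 11): e=[-14,28,42] → .
    (0,6)@(1, 13): e=[28,0,28] → X  [on edge]
    (2,6)@(5, 13): e=[-24,24,56] → .
    (1,9)@(3, 19): e=[-28,0,84] → .  [on edge]
  covered (9 px):
    . . . . . . .
    . . . . . . .
    . . X . . . .
    . X X . . . .
    X X . . . . .
    X X . . . . .
    X X . . . . .
    . . . . . . .
    . . . . . . .
    . . . . . . .
T4:
  2·area = 68  (B↔C swapped to make it positive)
  edge (10, 0)→(12, 8): d=(2,8) right/bottom  bias=-1
  edge (12, 8)→(2, 2): d=(-10,-6) top-left  bias=+0
  edge (2, 2)→(10, 0): d=(8,-2) top-left  bias=+0
    (3,0)@(7, 1): e=[26,40,2] → X
    (4,0)@(9, 1): e=[10,52,6] → X
    (5,0)@(11, 1): e=[-6,64,10] → .
    (2,1)@(5, 3): e=[46,8,14] → X
    (5,1)@(11, 3): e=[-2,44,26] → .
    (2,2)@(5, 5): e=[50,-12,30] → .
    (3,2)@(7, 5): e=[34,0,34] → X  [on edge]
    (5,2)@(11, 5): e=[2,24,42] → X
    (6,2)@(13, 5): e=[-14,36,46] → .
    (3,3)@(7, 7): e=[38,-20,50] → .
    (4,3)@(9, 7): e=[22,-8,54] → .
    (5,3)@(11, 7): e=[6,4,58] → X
  covered (9 px):
    . . . X X . .
    . . X X X . .
    . . . X X X .
    . . . . . X .
    . . . . . . .
    . . . . . . .
    . . . . . . .
    . . . . . . .
    . . . . . . .
    . . . . . . .

Answer: [[1,4],[2,4],[2,5],[3,5]]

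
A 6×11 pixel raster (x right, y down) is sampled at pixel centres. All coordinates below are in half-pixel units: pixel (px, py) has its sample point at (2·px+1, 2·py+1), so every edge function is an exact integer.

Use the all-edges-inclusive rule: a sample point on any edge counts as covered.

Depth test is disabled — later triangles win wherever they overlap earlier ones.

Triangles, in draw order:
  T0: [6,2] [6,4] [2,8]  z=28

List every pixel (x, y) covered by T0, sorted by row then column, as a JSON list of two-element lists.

T0:
  2·area = 8
  edge (6, 2)→(6, 4): d=(0,2) inclusive
  edge (6, 4)→(2, 8): d=(-4,4) inclusive
  edge (2, 8)→(6, 2): d=(4,-6) inclusive
    (4,0)@(9, 1): e=[-6,0,14] → ·  [on edge]
    (3,1)@(7, 3): e=[-2,0,10] → ·  [on edge]
    (2,2)@(5, 5): e=[2,0,6] → █  [on edge]
    (3,2)@(7, 5): e=[-2,-8,18] → ·
    (1,3)@(3, 7): e=[6,0,2] → █  [on edge]
    (2,3)@(5, 7): e=[2,-8,14] → ·
    (0,4)@(1, 9): e=[10,0,-2] → ·  [on edge]
    (1,4)@(3, 9): e=[6,-8,10] → ·
  covered (2 px):
    · · · · · ·
    · · · · · ·
    · · █ · · ·
    · █ · · · ·
    · · · · · ·
    · · · · · ·
    · · · · · ·
    · · · · · ·
    · · · · · ·
    · · · · · ·
    · · · · · ·

Answer: [[2,2],[1,3]]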